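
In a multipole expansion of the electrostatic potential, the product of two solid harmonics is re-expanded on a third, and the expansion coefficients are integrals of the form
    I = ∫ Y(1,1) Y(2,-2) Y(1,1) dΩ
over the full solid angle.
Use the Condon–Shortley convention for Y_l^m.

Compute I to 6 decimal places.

0.309019

Rules hold: Σm=0, L=4 even, 1≤1≤3.
N = 3·5·3 = 45
Δ = 2!·0!·2!/5! = 1/30
Racah Σ t=1..1: t=1:−1/1 = -1/1
⇒ 3j(1 2 1; 0 0 0)² = 2/15, sgn +1
Racah Σ t=0..0: t=0:+1/4 = 1/4
⇒ 3j(1 2 1; 1 -2 1)² = 1/5, sgn +1
4πI² = N·(3j₀)²·(3jₘ)² = 6/5
I = +1·√(1.2/4π) = 0.30901936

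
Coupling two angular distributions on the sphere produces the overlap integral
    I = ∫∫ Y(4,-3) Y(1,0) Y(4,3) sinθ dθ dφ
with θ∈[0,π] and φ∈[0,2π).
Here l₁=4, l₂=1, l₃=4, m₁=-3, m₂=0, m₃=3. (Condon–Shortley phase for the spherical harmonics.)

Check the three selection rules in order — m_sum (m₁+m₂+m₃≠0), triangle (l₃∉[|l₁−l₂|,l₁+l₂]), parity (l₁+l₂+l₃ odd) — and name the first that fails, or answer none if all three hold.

azimuthal sum: -3 + 0 + 3 = 0  ✓
3 ≤ 4 ≤ 5 (triangle on l)  ✓
L = 4 + 1 + 4 = 9 (odd)  ✗

parity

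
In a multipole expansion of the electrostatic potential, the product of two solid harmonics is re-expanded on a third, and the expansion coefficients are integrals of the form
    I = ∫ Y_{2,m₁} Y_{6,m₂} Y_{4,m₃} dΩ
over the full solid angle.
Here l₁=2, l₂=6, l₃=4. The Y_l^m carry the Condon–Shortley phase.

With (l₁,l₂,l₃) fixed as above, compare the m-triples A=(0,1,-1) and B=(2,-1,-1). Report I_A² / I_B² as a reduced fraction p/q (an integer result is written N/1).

6/1

Same 2,6,4: normalisation and zero-m 3j drop out of the ratio.
A: Δ: 4! 0! 8! / 13! → 1/6435; sum: t=2:+1/2880 = 1/2880; 3j²(2 6 4; 0 1 -1) = Δ·Π!·Σ² = 14/429  (sign -1)
B: Δ: 4! 0! 8! / 13! → 1/6435; sum: t=0:+1/17280 = 1/17280; 3j²(2 6 4; 2 -1 -1) = Δ·Π!·Σ² = 7/1287  (sign -1)
I_A²/I_B² = (14/429)/(7/1287) = 6/1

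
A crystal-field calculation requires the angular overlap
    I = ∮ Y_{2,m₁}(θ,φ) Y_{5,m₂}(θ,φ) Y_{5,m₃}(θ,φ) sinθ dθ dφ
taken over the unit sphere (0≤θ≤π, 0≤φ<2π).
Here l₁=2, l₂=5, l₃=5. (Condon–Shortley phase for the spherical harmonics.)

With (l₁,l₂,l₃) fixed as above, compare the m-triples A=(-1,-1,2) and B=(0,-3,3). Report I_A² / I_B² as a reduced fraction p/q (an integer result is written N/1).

Same 2,5,5: normalisation and zero-m 3j drop out of the ratio.
A: Δ: 2! 2! 8! / 13! → 1/38610; sum: t=1:−1/1440 t=2:+1/2880 = -1/2880; 3j²(2 5 5; -1 -1 2) = Δ·Π!·Σ² = 7/715  (sign +1)
B: Δ: 2! 2! 8! / 13! → 1/38610; sum: t=0:+1/5760 t=1:−1/5040 t=2:+1/161280 = -1/53760; 3j²(2 5 5; 0 -3 3) = Δ·Π!·Σ² = 1/4290  (sign -1)
I_A²/I_B² = (7/715)/(1/4290) = 42/1

42/1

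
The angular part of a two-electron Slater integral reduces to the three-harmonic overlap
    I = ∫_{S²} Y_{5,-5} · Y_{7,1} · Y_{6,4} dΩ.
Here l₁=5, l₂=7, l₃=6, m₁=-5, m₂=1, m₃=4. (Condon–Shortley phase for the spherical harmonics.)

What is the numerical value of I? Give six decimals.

-0.104772

Rules hold: Σm=0, L=18 even, 2≤6≤12.
N = 11·15·13 = 2145
Δ = 6!·4!·8!/19! = 1/174594420
Racah Σ t=1..5: t=1:−1/4147200 t=2:+1/207360 t=3:−1/82944 t=4:+1/207360 t=5:−1/4147200 = -1/345600
⇒ 3j(5 7 6; 0 0 0)² = 420/46189, sgn -1
Racah Σ t=6..6: t=6:+1/24883200 = 1/24883200
⇒ 3j(5 7 6; -5 1 4)² = 980/138567, sgn +1
4πI² = N·(3j₀)²·(3jₘ)² = 2058000/14919047
I = -1·√(0.137944/4π) = -0.10477248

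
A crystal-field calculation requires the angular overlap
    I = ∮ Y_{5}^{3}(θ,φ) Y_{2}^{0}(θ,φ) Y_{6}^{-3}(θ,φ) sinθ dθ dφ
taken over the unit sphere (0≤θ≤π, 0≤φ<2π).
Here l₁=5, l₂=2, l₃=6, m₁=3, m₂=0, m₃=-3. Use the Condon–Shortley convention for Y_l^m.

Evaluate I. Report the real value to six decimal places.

L=13 odd ⇒ parity kills the (l;000) factor ⇒ I = 0

0.000000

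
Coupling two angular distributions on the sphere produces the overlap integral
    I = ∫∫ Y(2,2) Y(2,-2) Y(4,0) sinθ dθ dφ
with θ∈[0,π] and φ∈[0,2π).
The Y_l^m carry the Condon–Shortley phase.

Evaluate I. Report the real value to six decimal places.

0.040299

Rules hold: Σm=0, L=8 even, 0≤4≤4.
N = 5·5·9 = 225
Δ = 0!·4!·4!/9! = 1/630
Racah Σ t=0..0: t=0:+1/16 = 1/16
⇒ 3j(2 2 4; 0 0 0)² = 2/35, sgn +1
Racah Σ t=0..0: t=0:+1/576 = 1/576
⇒ 3j(2 2 4; 2 -2 0)² = 1/630, sgn +1
4πI² = N·(3j₀)²·(3jₘ)² = 1/49
I = +1·√(0.0204082/4π) = 0.04029926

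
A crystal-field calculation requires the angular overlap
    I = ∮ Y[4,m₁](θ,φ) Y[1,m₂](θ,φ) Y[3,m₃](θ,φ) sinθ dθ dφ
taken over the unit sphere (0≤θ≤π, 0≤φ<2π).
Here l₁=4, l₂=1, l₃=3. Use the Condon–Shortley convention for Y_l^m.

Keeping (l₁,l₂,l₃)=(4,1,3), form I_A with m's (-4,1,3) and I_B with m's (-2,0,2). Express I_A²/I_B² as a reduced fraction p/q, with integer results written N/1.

7/3

l's match ⇒ only the (l;m) 3-j factors differ between A and B.
A: triangle coeff Δ(4,1,3) = 1/252; Σ_t [2,2]: t=2:+1/1440 = 1/1440; (3j)²=1/9 [(4 1 3; -4 1 3)], sign=+1
B: triangle coeff Δ(4,1,3) = 1/252; Σ_t [1,1]: t=1:−1/120 = -1/120; (3j)²=1/21 [(4 1 3; -2 0 2)], sign=+1
I_A²/I_B² = (1/9)/(1/21) = 7/3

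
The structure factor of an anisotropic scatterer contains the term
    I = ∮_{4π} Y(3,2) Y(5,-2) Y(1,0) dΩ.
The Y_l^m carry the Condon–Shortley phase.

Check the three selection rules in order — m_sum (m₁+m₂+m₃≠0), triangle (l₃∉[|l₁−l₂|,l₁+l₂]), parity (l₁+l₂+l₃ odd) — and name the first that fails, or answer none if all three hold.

m₁+m₂+m₃ = 2 − 2 + 0 = 0  ✓
triangle: |3−5|=2 ≤ l₃=1 ≤ 3+5=8  ✗
parity: l₁+l₂+l₃ = 9 is odd

triangle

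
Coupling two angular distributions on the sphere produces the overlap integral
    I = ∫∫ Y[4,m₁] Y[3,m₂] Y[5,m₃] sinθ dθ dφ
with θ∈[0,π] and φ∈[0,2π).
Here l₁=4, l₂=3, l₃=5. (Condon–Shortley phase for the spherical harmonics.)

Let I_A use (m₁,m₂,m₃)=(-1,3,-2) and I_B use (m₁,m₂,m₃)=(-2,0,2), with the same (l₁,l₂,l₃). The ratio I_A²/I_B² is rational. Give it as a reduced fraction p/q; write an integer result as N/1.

Shared (l₁,l₂,l₃)=(4,3,5): N and (l;000)² cancel in I_A²/I_B².
A: Δ = 2!·6!·4!/13! = 1/180180; Racah Σ t=2..2: t=2:+1/1728 = 1/1728; ⇒ 3j(4 3 5; -1 3 -2)² = 25/858, sgn -1
B: Δ = 2!·6!·4!/13! = 1/180180; Racah Σ t=0..2: t=0:+1/8640 t=1:−1/480 t=2:+1/576 = -1/4320; ⇒ 3j(4 3 5; -2 0 2)² = 1/2145, sgn +1
I_A²/I_B² = (25/858)/(1/2145) = 125/2

125/2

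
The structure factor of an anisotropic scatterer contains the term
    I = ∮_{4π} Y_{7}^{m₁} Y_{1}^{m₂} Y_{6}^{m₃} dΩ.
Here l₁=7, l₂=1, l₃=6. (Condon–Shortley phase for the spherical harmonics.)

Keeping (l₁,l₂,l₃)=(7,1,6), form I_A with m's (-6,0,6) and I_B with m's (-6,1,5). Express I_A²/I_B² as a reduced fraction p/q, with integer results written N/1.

1/6

Shared (l₁,l₂,l₃)=(7,1,6): N and (l;000)² cancel in I_A²/I_B².
A: Δ = 2!·12!·0!/15! = 1/1365; Racah Σ t=1..1: t=1:−1/479001600 = -1/479001600; ⇒ 3j(7 1 6; -6 0 6)² = 1/105, sgn -1
B: Δ = 2!·12!·0!/15! = 1/1365; Racah Σ t=2..2: t=2:+1/79833600 = 1/79833600; ⇒ 3j(7 1 6; -6 1 5)² = 2/35, sgn -1
I_A²/I_B² = (1/105)/(2/35) = 1/6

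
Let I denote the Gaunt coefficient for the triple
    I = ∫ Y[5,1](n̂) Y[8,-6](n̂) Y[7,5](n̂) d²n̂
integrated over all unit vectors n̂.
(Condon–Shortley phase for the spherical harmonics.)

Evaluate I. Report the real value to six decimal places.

-0.131456

m-sum 0 ✓  L=20 even ✓  3≤7≤13 ✓
Π(2lᵢ+1) = 11×17×15 = 2805
triangle coeff Δ(5,8,7) = 1/814773960
Σ_t [1,5]: t=1:−1/87091200 t=2:+1/4976640 t=3:−1/2073600 t=4:+1/4976640 t=5:−1/87091200 = -1/9676800
(3j)²=360/46189 [(5 8 7; 0 0 0)], sign=+1
Σ_t [0,2]: t=0:+1/1393459200 t=1:−1/261273600 t=2:+1/696729600 = -1/597196800
(3j)²=77/7752 [(5 8 7; 1 -6 5)], sign=-1
⇒ 4πI² = 17325/79781
I = (-1)√(17325/79781/(4π)) = -0.13145647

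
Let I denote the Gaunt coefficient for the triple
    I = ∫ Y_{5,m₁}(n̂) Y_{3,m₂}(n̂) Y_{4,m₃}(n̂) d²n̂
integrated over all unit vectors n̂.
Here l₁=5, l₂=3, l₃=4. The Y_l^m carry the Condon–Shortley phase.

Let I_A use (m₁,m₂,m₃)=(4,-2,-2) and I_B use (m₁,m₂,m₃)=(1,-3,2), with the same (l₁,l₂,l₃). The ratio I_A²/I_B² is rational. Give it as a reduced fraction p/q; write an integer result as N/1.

Same 5,3,4: normalisation and zero-m 3j drop out of the ratio.
A: Δ: 4! 6! 2! / 13! → 1/180180; sum: t=0:+1/2880 t=1:−1/8640 = 1/4320; 3j²(5 3 4; 4 -2 -2) = Δ·Π!·Σ² = 8/429  (sign +1)
B: Δ: 4! 6! 2! / 13! → 1/180180; sum: t=0:+1/2304 = 1/2304; 3j²(5 3 4; 1 -3 2) = Δ·Π!·Σ² = 75/4004  (sign +1)
I_A²/I_B² = (8/429)/(75/4004) = 224/225

224/225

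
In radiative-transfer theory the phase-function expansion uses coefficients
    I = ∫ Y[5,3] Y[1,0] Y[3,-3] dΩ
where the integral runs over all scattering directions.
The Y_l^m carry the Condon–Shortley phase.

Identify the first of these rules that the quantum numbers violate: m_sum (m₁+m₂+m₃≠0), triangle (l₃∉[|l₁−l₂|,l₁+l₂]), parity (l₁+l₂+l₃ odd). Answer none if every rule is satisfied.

azimuthal sum: 3 + 0 − 3 = 0  ✓
4 ≤ 3 ≤ 6 (triangle on l)  ✗
L = 5 + 1 + 3 = 9 (odd)

triangle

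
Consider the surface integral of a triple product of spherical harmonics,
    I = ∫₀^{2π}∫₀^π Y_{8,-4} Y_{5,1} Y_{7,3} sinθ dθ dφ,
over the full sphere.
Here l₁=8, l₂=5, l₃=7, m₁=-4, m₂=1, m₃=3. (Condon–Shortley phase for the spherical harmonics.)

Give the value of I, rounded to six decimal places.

0.057672

Checks pass: Σm=0; 20 even; l₃=7∈[3,13].
(2·8+1)(2·5+1)(2·7+1) = 2805
Δ: 6! 10! 4! / 21! → 1/814773960
sum: t=1:−1/87091200 t=2:+1/4976640 t=3:−1/2073600 t=4:+1/4976640 t=5:−1/87091200 = -1/9676800
3j²(8 5 7; 0 0 0) = Δ·Π!·Σ² = 360/46189  (sign +1)
sum: t=2:+1/4180377600 t=3:−1/78382080 t=4:+1/15482880 t=5:−1/21772800 t=6:+1/298598400 = 17/1791590400
3j²(8 5 7; -4 1 3) = Δ·Π!·Σ² = 17/8892  (sign +1)
combine: 4πI² = 2805·360/46189·17/8892 = 2550/61009
take √, sign +1: I = 0.05767242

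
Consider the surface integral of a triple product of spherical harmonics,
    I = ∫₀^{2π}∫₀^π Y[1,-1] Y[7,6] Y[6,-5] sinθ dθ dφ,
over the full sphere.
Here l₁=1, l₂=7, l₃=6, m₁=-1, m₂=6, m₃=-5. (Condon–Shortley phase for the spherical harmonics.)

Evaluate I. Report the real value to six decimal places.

0.309019

m-sum 0 ✓  L=14 even ✓  6≤6≤8 ✓
Π(2lᵢ+1) = 3×15×13 = 585
triangle coeff Δ(1,7,6) = 1/1365
Σ_t [1,1]: t=1:−1/518400 = -1/518400
(3j)²=7/195 [(1 7 6; 0 0 0)], sign=-1
Σ_t [2,2]: t=2:+1/79833600 = 1/79833600
(3j)²=2/35 [(1 7 6; -1 6 -5)], sign=-1
⇒ 4πI² = 6/5
I = (+1)√(6/5/(4π)) = 0.30901936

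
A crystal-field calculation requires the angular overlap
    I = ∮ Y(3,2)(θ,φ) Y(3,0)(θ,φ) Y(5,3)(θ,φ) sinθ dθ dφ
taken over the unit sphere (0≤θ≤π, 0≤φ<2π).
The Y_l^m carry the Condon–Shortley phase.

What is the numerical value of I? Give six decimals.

m-sum = 2 + 0 + 3 = 5 ≠ 0 ⇒ I = 0

0.000000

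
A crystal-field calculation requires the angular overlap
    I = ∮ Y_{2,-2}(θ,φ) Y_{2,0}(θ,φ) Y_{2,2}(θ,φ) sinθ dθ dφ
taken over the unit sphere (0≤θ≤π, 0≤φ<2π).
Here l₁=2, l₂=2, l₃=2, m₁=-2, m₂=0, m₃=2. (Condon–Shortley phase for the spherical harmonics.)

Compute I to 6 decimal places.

-0.180224

Rules hold: Σm=0, L=6 even, 0≤2≤4.
N = 5·5·5 = 125
Δ = 2!·2!·2!/7! = 1/630
Racah Σ t=0..2: t=0:+1/8 t=1:−1/1 t=2:+1/8 = -3/4
⇒ 3j(2 2 2; 0 0 0)² = 2/35, sgn -1
Racah Σ t=2..2: t=2:+1/8 = 1/8
⇒ 3j(2 2 2; -2 0 2)² = 2/35, sgn +1
4πI² = N·(3j₀)²·(3jₘ)² = 20/49
I = -1·√(0.408163/4π) = -0.18022375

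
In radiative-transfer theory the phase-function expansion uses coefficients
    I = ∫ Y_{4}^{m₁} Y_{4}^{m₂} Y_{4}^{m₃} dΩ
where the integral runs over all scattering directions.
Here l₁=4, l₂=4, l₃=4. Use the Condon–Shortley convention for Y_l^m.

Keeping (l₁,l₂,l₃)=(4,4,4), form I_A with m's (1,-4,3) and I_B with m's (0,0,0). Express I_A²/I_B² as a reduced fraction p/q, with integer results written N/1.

l's match ⇒ only the (l;m) 3-j factors differ between A and B.
A: triangle coeff Δ(4,4,4) = 1/450450; Σ_t [0,0]: t=0:+1/3456 = 1/3456; (3j)²=35/1287 [(4 4 4; 1 -4 3)], sign=-1
B: triangle coeff Δ(4,4,4) = 1/450450; Σ_t [0,4]: t=0:+1/13824 t=1:−1/216 t=2:+1/64 t=3:−1/216 t=4:+1/13824 = 5/768; (3j)²=18/1001 [(4 4 4; 0 0 0)], sign=+1
I_A²/I_B² = (35/1287)/(18/1001) = 245/162

245/162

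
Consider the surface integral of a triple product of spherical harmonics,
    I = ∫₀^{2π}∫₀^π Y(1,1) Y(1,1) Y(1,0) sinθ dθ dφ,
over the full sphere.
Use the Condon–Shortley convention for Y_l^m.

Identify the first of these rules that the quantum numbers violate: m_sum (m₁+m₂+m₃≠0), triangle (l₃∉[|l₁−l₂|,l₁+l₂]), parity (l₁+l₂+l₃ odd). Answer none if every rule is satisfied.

m_sum

m₁+m₂+m₃ = 1 + 1 + 0 = 2  ✗
triangle: |1−1|=0 ≤ l₃=1 ≤ 1+1=2
parity: l₁+l₂+l₃ = 3 is odd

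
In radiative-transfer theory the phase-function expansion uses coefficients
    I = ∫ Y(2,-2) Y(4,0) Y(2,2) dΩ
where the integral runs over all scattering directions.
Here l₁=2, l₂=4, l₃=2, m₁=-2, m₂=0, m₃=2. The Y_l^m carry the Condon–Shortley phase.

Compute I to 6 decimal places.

0.040299

Checks pass: Σm=0; 8 even; l₃=2∈[2,6].
(2·2+1)(2·4+1)(2·2+1) = 225
Δ: 4! 0! 4! / 9! → 1/630
sum: t=2:+1/16 = 1/16
3j²(2 4 2; 0 0 0) = Δ·Π!·Σ² = 2/35  (sign +1)
sum: t=4:+1/576 = 1/576
3j²(2 4 2; -2 0 2) = Δ·Π!·Σ² = 1/630  (sign +1)
combine: 4πI² = 225·2/35·1/630 = 1/49
take √, sign +1: I = 0.04029926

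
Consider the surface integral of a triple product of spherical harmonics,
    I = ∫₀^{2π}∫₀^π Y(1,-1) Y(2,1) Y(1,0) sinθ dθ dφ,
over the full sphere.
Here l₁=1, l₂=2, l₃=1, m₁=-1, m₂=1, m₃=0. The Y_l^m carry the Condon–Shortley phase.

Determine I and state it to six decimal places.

Rules hold: Σm=0, L=4 even, 1≤1≤3.
N = 3·5·3 = 45
Δ = 2!·0!·2!/5! = 1/30
Racah Σ t=1..1: t=1:−1/1 = -1/1
⇒ 3j(1 2 1; 0 0 0)² = 2/15, sgn +1
Racah Σ t=2..2: t=2:+1/2 = 1/2
⇒ 3j(1 2 1; -1 1 0)² = 1/10, sgn -1
4πI² = N·(3j₀)²·(3jₘ)² = 3/5
I = -1·√(0.6/4π) = -0.21850969

-0.218510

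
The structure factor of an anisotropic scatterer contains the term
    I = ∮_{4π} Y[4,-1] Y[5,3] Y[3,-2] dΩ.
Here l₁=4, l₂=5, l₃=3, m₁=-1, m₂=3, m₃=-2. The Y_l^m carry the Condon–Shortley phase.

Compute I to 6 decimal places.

-0.035836

Rules hold: Σm=0, L=12 even, 1≤3≤9.
N = 9·11·7 = 693
Δ = 6!·2!·4!/13! = 1/180180
Racah Σ t=2..4: t=2:+1/576 t=3:−1/144 t=4:+1/576 = -1/288
⇒ 3j(4 5 3; 0 0 0)² = 20/1001, sgn +1
Racah Σ t=4..5: t=4:+1/1152 t=5:−1/1440 = 1/5760
⇒ 3j(4 5 3; -1 3 -2)² = 1/858, sgn -1
4πI² = N·(3j₀)²·(3jₘ)² = 30/1859
I = -1·√(0.0161377/4π) = -0.03583571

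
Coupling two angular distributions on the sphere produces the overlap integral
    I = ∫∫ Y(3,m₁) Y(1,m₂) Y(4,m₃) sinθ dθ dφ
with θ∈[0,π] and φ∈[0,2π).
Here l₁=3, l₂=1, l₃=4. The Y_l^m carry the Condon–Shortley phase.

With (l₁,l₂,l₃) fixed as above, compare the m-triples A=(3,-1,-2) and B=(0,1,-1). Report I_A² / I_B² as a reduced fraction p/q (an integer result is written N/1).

Shared (l₁,l₂,l₃)=(3,1,4): N and (l;000)² cancel in I_A²/I_B².
A: Δ = 0!·6!·2!/9! = 1/252; Racah Σ t=0..0: t=0:+1/1440 = 1/1440; ⇒ 3j(3 1 4; 3 -1 -2)² = 1/252, sgn +1
B: Δ = 0!·6!·2!/9! = 1/252; Racah Σ t=0..0: t=0:+1/72 = 1/72; ⇒ 3j(3 1 4; 0 1 -1)² = 5/126, sgn -1
I_A²/I_B² = (1/252)/(5/126) = 1/10

1/10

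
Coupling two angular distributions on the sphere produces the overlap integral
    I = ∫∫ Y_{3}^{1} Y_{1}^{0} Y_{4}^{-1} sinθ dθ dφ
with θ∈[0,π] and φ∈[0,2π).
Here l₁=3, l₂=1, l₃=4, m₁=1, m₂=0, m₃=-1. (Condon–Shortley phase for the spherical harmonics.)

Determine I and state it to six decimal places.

-0.238414

Checks pass: Σm=0; 8 even; l₃=4∈[2,4].
(2·3+1)(2·1+1)(2·4+1) = 189
Δ: 0! 6! 2! / 9! → 1/252
sum: t=0:+1/36 = 1/36
3j²(3 1 4; 0 0 0) = Δ·Π!·Σ² = 4/63  (sign +1)
sum: t=0:+1/48 = 1/48
3j²(3 1 4; 1 0 -1) = Δ·Π!·Σ² = 5/84  (sign -1)
combine: 4πI² = 189·4/63·5/84 = 5/7
take √, sign -1: I = -0.23841361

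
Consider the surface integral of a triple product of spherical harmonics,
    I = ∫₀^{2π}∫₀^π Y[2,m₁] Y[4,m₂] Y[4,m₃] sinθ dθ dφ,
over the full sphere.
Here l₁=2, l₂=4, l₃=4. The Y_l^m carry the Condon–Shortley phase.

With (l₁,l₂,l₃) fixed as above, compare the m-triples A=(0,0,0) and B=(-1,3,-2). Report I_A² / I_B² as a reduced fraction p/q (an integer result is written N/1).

l's match ⇒ only the (l;m) 3-j factors differ between A and B.
A: triangle coeff Δ(2,4,4) = 1/13860; Σ_t [0,2]: t=0:+1/192 t=1:−1/36 t=2:+1/192 = -5/288; (3j)²=20/693 [(2 4 4; 0 0 0)], sign=-1
B: triangle coeff Δ(2,4,4) = 1/13860; Σ_t [1,2]: t=1:−1/1440 t=2:+1/240 = 1/288; (3j)²=5/132 [(2 4 4; -1 3 -2)], sign=+1
I_A²/I_B² = (20/693)/(5/132) = 16/21

16/21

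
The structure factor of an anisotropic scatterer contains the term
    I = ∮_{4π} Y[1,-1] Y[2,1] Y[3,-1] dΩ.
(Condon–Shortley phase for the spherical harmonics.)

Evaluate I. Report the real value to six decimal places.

0.000000

Σmᵢ = -1 ≠ 0, so the φ-integral vanishes; I = 0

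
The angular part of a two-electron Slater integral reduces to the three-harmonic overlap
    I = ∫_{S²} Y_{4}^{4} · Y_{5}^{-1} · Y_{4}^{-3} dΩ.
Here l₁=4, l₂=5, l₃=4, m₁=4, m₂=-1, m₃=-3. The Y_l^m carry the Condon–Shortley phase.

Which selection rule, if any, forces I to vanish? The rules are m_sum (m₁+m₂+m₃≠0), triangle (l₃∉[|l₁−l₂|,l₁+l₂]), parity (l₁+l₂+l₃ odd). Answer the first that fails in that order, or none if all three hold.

parity

azimuthal sum: 4 − 1 − 3 = 0  ✓
1 ≤ 4 ≤ 9 (triangle on l)  ✓
L = 4 + 5 + 4 = 13 (odd)  ✗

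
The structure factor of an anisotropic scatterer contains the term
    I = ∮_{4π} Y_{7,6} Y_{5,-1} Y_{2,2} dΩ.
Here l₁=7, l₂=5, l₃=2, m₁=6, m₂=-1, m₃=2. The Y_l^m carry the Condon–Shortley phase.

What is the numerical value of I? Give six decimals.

m-sum = 6 − 1 + 2 = 7 ≠ 0 ⇒ I = 0

0.000000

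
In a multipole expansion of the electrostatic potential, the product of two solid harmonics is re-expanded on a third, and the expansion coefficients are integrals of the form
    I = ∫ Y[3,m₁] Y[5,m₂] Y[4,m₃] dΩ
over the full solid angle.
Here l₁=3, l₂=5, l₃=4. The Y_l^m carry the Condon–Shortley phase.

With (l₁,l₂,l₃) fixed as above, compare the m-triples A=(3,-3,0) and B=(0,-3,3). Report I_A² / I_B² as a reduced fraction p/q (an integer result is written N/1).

Shared (l₁,l₂,l₃)=(3,5,4): N and (l;000)² cancel in I_A²/I_B².
A: Δ = 4!·2!·6!/13! = 1/180180; Racah Σ t=0..0: t=0:+1/2304 = 1/2304; ⇒ 3j(3 5 4; 3 -3 0)² = 5/143, sgn +1
B: Δ = 4!·2!·6!/13! = 1/180180; Racah Σ t=1..2: t=1:−1/1440 t=2:+1/2880 = -1/2880; ⇒ 3j(3 5 4; 0 -3 3)² = 7/715, sgn +1
I_A²/I_B² = (5/143)/(7/715) = 25/7

25/7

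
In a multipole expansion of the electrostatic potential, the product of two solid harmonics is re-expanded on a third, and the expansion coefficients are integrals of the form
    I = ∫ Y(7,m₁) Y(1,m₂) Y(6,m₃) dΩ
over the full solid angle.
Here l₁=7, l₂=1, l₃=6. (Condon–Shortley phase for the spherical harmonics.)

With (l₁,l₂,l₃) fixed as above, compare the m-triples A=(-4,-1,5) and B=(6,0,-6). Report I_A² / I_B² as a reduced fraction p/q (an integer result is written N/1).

3/13

Shared (l₁,l₂,l₃)=(7,1,6): N and (l;000)² cancel in I_A²/I_B².
A: Δ = 2!·12!·0!/15! = 1/1365; Racah Σ t=0..0: t=0:+1/79833600 = 1/79833600; ⇒ 3j(7 1 6; -4 -1 5)² = 1/455, sgn -1
B: Δ = 2!·12!·0!/15! = 1/1365; Racah Σ t=1..1: t=1:−1/479001600 = -1/479001600; ⇒ 3j(7 1 6; 6 0 -6)² = 1/105, sgn -1
I_A²/I_B² = (1/455)/(1/105) = 3/13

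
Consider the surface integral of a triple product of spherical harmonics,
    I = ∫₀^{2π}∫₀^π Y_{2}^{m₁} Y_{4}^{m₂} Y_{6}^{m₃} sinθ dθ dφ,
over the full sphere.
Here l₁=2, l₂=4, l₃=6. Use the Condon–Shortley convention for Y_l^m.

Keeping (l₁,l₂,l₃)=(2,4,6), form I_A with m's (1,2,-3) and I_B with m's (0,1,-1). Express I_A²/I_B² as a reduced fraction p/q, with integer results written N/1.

Shared (l₁,l₂,l₃)=(2,4,6): N and (l;000)² cancel in I_A²/I_B².
A: Δ = 0!·4!·8!/13! = 1/6435; Racah Σ t=0..0: t=0:+1/8640 = 1/8640; ⇒ 3j(2 4 6; 1 2 -3)² = 28/715, sgn -1
B: Δ = 0!·4!·8!/13! = 1/6435; Racah Σ t=0..0: t=0:+1/2880 = 1/2880; ⇒ 3j(2 4 6; 0 1 -1)² = 14/429, sgn -1
I_A²/I_B² = (28/715)/(14/429) = 6/5

6/5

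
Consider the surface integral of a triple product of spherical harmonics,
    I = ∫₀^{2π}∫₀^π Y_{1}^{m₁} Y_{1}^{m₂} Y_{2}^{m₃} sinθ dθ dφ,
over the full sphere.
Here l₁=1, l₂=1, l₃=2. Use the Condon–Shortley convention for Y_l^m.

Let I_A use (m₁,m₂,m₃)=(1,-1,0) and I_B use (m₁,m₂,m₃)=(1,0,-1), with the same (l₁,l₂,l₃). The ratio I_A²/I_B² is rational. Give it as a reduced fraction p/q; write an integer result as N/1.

Shared (l₁,l₂,l₃)=(1,1,2): N and (l;000)² cancel in I_A²/I_B².
A: Δ = 0!·2!·2!/5! = 1/30; Racah Σ t=0..0: t=0:+1/4 = 1/4; ⇒ 3j(1 1 2; 1 -1 0)² = 1/30, sgn +1
B: Δ = 0!·2!·2!/5! = 1/30; Racah Σ t=0..0: t=0:+1/2 = 1/2; ⇒ 3j(1 1 2; 1 0 -1)² = 1/10, sgn -1
I_A²/I_B² = (1/30)/(1/10) = 1/3

1/3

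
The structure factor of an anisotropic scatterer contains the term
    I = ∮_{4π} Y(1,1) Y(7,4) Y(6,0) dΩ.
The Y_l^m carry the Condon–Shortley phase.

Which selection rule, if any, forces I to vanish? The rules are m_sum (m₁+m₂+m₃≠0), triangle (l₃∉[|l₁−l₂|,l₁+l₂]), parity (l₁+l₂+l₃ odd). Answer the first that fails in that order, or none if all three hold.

Σmᵢ = 5  ✗
l₃∈[|l₁−l₂|,l₁+l₂]=[6,8], have l₃=6
Σlᵢ = 14 ⇒ even

m_sum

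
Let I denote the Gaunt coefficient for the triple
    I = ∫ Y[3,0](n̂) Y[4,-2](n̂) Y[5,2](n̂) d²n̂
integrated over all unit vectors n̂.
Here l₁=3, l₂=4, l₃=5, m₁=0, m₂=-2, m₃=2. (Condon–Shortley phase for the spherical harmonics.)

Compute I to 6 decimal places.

0.022664

Checks pass: Σm=0; 12 even; l₃=5∈[1,7].
(2·3+1)(2·4+1)(2·5+1) = 693
Δ: 2! 4! 6! / 13! → 1/180180
sum: t=0:+1/576 t=1:−1/144 t=2:+1/576 = -1/288
3j²(3 4 5; 0 0 0) = Δ·Π!·Σ² = 20/1001  (sign +1)
sum: t=0:+1/576 t=1:−1/480 t=2:+1/8640 = -1/4320
3j²(3 4 5; 0 -2 2) = Δ·Π!·Σ² = 1/2145  (sign +1)
combine: 4πI² = 693·20/1001·1/2145 = 12/1859
take √, sign +1: I = 0.02266449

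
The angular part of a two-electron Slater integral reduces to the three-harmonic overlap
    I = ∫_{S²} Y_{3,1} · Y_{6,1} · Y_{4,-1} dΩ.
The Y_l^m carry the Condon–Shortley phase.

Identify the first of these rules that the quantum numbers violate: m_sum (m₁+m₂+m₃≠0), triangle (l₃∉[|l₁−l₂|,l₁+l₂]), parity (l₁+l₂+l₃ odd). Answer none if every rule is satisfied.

m_sum

m₁+m₂+m₃ = 1 + 1 − 1 = 1  ✗
triangle: |3−6|=3 ≤ l₃=4 ≤ 3+6=9
parity: l₁+l₂+l₃ = 13 is odd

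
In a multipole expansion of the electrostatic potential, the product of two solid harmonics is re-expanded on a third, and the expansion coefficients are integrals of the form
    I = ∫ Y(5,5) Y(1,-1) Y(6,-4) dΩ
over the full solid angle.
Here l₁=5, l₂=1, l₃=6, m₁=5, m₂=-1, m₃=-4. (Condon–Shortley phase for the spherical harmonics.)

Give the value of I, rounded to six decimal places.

0.040859

Rules hold: Σm=0, L=12 even, 4≤6≤6.
N = 11·3·13 = 429
Δ = 0!·10!·2!/13! = 1/858
Racah Σ t=0..0: t=0:+1/14400 = 1/14400
⇒ 3j(5 1 6; 0 0 0)² = 6/143, sgn +1
Racah Σ t=0..0: t=0:+1/7257600 = 1/7257600
⇒ 3j(5 1 6; 5 -1 -4)² = 1/858, sgn +1
4πI² = N·(3j₀)²·(3jₘ)² = 3/143
I = +1·√(0.020979/4π) = 0.04085899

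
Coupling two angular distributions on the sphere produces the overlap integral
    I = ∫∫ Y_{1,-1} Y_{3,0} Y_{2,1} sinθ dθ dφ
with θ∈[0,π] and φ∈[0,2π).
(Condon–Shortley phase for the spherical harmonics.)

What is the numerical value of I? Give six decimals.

Checks pass: Σm=0; 6 even; l₃=2∈[2,4].
(2·1+1)(2·3+1)(2·2+1) = 105
Δ: 2! 0! 4! / 7! → 1/105
sum: t=1:−1/4 = -1/4
3j²(1 3 2; 0 0 0) = Δ·Π!·Σ² = 3/35  (sign -1)
sum: t=2:+1/12 = 1/12
3j²(1 3 2; -1 0 1) = Δ·Π!·Σ² = 1/35  (sign -1)
combine: 4πI² = 105·3/35·1/35 = 9/35
take √, sign +1: I = 0.14304817

0.143048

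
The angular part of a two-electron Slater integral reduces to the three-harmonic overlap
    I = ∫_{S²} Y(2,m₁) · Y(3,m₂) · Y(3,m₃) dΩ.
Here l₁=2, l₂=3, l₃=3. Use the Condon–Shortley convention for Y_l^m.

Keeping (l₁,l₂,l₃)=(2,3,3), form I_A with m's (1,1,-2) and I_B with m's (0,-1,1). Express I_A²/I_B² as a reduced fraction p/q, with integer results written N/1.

5/3

l's match ⇒ only the (l;m) 3-j factors differ between A and B.
A: triangle coeff Δ(2,3,3) = 1/3780; Σ_t [0,1]: t=0:+1/48 t=1:−1/12 = -1/16; (3j)²=1/28 [(2 3 3; 1 1 -2)], sign=+1
B: triangle coeff Δ(2,3,3) = 1/3780; Σ_t [0,2]: t=0:+1/16 t=1:−1/6 t=2:+1/96 = -3/32; (3j)²=3/140 [(2 3 3; 0 -1 1)], sign=-1
I_A²/I_B² = (1/28)/(3/140) = 5/3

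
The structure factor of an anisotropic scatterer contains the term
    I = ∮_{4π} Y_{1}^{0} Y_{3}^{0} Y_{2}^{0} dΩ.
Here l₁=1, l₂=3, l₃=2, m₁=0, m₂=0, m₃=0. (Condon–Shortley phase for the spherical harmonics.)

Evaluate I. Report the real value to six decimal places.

0.247767

Rules hold: Σm=0, L=6 even, 2≤2≤4.
N = 3·7·5 = 105
Δ = 2!·0!·4!/7! = 1/105
Racah Σ t=1..1: t=1:−1/4 = -1/4
⇒ 3j(1 3 2; 0 0 0)² = 3/35, sgn -1
(m-triple is (0,0,0) — same symbol as above.)
4πI² = N·(3j₀)²·(3jₘ)² = 27/35
I = +1·√(0.771429/4π) = 0.24776670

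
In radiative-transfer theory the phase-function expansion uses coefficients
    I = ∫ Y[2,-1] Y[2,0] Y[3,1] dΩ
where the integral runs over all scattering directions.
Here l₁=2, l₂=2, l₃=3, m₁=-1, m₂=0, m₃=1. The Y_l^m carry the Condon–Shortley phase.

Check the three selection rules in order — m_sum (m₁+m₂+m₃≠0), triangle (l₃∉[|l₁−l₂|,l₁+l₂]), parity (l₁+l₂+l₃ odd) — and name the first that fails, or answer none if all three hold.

parity

azimuthal sum: -1 + 0 + 1 = 0  ✓
0 ≤ 3 ≤ 4 (triangle on l)  ✓
L = 2 + 2 + 3 = 7 (odd)  ✗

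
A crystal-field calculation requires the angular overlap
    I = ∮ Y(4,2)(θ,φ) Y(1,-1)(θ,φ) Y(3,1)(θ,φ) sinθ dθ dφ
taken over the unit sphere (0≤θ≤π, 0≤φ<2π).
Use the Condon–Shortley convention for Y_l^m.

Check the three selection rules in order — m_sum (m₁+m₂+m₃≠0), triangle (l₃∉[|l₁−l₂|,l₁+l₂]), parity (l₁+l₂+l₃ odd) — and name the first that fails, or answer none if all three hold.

Σmᵢ = 2  ✗
l₃∈[|l₁−l₂|,l₁+l₂]=[3,5], have l₃=3
Σlᵢ = 8 ⇒ even

m_sum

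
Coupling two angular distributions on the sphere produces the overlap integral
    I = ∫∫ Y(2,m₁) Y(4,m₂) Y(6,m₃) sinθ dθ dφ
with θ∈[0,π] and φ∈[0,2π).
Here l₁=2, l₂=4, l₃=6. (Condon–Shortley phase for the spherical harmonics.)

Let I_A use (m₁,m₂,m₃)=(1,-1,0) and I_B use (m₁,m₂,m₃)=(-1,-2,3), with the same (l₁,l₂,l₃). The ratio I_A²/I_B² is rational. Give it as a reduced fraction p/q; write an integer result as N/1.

10/21

Shared (l₁,l₂,l₃)=(2,4,6): N and (l;000)² cancel in I_A²/I_B².
A: Δ = 0!·4!·8!/13! = 1/6435; Racah Σ t=0..0: t=0:+1/4320 = 1/4320; ⇒ 3j(2 4 6; 1 -1 0)² = 8/429, sgn +1
B: Δ = 0!·4!·8!/13! = 1/6435; Racah Σ t=0..0: t=0:+1/8640 = 1/8640; ⇒ 3j(2 4 6; -1 -2 3)² = 28/715, sgn -1
I_A²/I_B² = (8/429)/(28/715) = 10/21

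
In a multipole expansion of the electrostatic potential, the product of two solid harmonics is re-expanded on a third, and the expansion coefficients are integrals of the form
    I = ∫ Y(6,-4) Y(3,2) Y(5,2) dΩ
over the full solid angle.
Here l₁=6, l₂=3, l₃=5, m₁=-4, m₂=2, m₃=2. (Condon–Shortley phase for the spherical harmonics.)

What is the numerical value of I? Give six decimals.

Checks pass: Σm=0; 14 even; l₃=5∈[3,9].
(2·6+1)(2·3+1)(2·5+1) = 1001
Δ: 4! 8! 2! / 15! → 1/675675
sum: t=1:−1/8640 t=2:+1/2304 t=3:−1/8640 = 7/34560
3j²(6 3 5; 0 0 0) = Δ·Π!·Σ² = 7/429  (sign -1)
sum: t=3:−1/60480 t=4:+1/34560 = 1/80640
3j²(6 3 5; -4 2 2) = Δ·Π!·Σ² = 6/1001  (sign -1)
combine: 4πI² = 1001·7/429·6/1001 = 14/143
take √, sign +1: I = 0.08826552

0.088266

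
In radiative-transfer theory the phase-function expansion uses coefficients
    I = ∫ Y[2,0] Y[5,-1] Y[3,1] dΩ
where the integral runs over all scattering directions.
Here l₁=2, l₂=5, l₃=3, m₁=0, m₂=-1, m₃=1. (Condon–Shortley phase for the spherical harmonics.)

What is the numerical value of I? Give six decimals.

Checks pass: Σm=0; 10 even; l₃=3∈[3,7].
(2·2+1)(2·5+1)(2·3+1) = 385
Δ: 4! 0! 6! / 11! → 1/2310
sum: t=2:+1/144 = 1/144
3j²(2 5 3; 0 0 0) = Δ·Π!·Σ² = 10/231  (sign -1)
sum: t=2:+1/192 = 1/192
3j²(2 5 3; 0 -1 1) = Δ·Π!·Σ² = 3/77  (sign +1)
combine: 4πI² = 385·10/231·3/77 = 50/77
take √, sign -1: I = -0.22731846

-0.227318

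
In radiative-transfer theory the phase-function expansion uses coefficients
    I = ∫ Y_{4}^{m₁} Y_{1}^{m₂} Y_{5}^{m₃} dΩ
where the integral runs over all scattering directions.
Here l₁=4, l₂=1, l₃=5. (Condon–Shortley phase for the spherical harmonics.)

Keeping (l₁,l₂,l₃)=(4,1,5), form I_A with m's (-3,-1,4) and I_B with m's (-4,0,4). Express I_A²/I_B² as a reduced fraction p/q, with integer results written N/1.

l's match ⇒ only the (l;m) 3-j factors differ between A and B.
A: triangle coeff Δ(4,1,5) = 1/495; Σ_t [0,0]: t=0:+1/10080 = 1/10080; (3j)²=4/55 [(4 1 5; -3 -1 4)], sign=-1
B: triangle coeff Δ(4,1,5) = 1/495; Σ_t [0,0]: t=0:+1/40320 = 1/40320; (3j)²=1/55 [(4 1 5; -4 0 4)], sign=-1
I_A²/I_B² = (4/55)/(1/55) = 4/1

4/1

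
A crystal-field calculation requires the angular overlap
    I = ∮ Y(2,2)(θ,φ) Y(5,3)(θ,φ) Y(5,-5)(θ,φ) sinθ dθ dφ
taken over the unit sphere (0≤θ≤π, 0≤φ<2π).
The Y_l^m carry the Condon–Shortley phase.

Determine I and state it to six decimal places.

Rules hold: Σm=0, L=12 even, 3≤5≤7.
N = 5·11·11 = 605
Δ = 2!·2!·8!/13! = 1/38610
Racah Σ t=0..2: t=0:+1/2880 t=1:−1/576 t=2:+1/2880 = -1/960
⇒ 3j(2 5 5; 0 0 0)² = 10/429, sgn +1
Racah Σ t=0..0: t=0:+1/161280 = 1/161280
⇒ 3j(2 5 5; 2 3 -5)² = 1/143, sgn +1
4πI² = N·(3j₀)²·(3jₘ)² = 50/507
I = +1·√(0.0986193/4π) = 0.08858824

0.088588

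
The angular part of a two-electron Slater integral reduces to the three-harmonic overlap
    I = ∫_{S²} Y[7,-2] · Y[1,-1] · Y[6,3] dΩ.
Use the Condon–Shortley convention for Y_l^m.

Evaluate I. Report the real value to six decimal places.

0.110647

m-sum 0 ✓  L=14 even ✓  6≤6≤8 ✓
Π(2lᵢ+1) = 15×3×13 = 585
triangle coeff Δ(7,1,6) = 1/1365
Σ_t [1,1]: t=1:−1/518400 = -1/518400
(3j)²=7/195 [(7 1 6; 0 0 0)], sign=-1
Σ_t [0,0]: t=0:+1/4354560 = 1/4354560
(3j)²=2/273 [(7 1 6; -2 -1 3)], sign=-1
⇒ 4πI² = 2/13
I = (+1)√(2/13/(4π)) = 0.11064668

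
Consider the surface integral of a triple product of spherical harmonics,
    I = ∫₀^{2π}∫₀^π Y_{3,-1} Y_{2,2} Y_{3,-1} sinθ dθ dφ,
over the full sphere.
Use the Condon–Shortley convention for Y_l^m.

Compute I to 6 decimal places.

m-sum 0 ✓  L=8 even ✓  1≤3≤5 ✓
Π(2lᵢ+1) = 7×5×7 = 245
triangle coeff Δ(3,2,3) = 1/3780
Σ_t [0,2]: t=0:+1/24 t=1:−1/4 t=2:+1/24 = -1/6
(3j)²=4/105 [(3 2 3; 0 0 0)], sign=+1
Σ_t [2,2]: t=2:+1/16 = 1/16
(3j)²=2/35 [(3 2 3; -1 2 -1)], sign=+1
⇒ 4πI² = 8/15
I = (+1)√(8/15/(4π)) = 0.20601291

0.206013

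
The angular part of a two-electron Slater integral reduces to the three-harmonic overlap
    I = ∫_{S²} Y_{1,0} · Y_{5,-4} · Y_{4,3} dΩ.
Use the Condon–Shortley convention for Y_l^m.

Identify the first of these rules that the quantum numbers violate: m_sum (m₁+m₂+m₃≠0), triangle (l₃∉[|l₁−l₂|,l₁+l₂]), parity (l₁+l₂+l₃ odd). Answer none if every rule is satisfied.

Σmᵢ = -1  ✗
l₃∈[|l₁−l₂|,l₁+l₂]=[4,6], have l₃=4
Σlᵢ = 10 ⇒ even

m_sum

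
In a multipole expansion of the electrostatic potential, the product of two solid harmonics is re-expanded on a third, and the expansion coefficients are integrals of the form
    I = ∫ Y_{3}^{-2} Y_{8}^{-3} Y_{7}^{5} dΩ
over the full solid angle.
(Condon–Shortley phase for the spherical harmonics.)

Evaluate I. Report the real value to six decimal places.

Rules hold: Σm=0, L=18 even, 5≤7≤11.
N = 7·17·15 = 1785
Δ = 4!·2!·12!/19! = 1/5290740
Racah Σ t=1..3: t=1:−1/7257600 t=2:+1/2073600 t=3:−1/7257600 = 1/4838400
⇒ 3j(3 8 7; 0 0 0)² = 252/20995, sgn -1
Racah Σ t=3..4: t=3:−1/87091200 t=4:+1/958003200 = -1/95800320
⇒ 3j(3 8 7; -2 -3 5)² = 1000/88179, sgn -1
4πI² = N·(3j₀)²·(3jₘ)² = 252000/1037153
I = +1·√(0.242973/4π) = 0.13905094

0.139051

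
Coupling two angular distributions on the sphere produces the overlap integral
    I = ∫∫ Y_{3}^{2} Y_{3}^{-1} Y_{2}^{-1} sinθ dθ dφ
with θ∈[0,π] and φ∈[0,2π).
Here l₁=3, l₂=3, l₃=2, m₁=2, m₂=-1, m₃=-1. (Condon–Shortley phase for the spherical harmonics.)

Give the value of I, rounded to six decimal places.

0.162868

Rules hold: Σm=0, L=8 even, 0≤2≤6.
N = 7·7·5 = 245
Δ = 4!·2!·2!/9! = 1/3780
Racah Σ t=1..3: t=1:−1/24 t=2:+1/4 t=3:−1/24 = 1/6
⇒ 3j(3 3 2; 0 0 0)² = 4/105, sgn +1
Racah Σ t=0..1: t=0:+1/48 t=1:−1/12 = -1/16
⇒ 3j(3 3 2; 2 -1 -1)² = 1/28, sgn +1
4πI² = N·(3j₀)²·(3jₘ)² = 1/3
I = +1·√(0.333333/4π) = 0.16286750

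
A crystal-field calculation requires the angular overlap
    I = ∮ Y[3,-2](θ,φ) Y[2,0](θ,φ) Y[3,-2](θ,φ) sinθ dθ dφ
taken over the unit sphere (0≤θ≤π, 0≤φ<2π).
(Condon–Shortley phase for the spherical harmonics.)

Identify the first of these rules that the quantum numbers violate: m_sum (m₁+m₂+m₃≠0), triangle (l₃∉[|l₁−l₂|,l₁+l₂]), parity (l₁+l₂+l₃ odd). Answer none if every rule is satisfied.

m_sum

Σmᵢ = -4  ✗
l₃∈[|l₁−l₂|,l₁+l₂]=[1,5], have l₃=3
Σlᵢ = 8 ⇒ even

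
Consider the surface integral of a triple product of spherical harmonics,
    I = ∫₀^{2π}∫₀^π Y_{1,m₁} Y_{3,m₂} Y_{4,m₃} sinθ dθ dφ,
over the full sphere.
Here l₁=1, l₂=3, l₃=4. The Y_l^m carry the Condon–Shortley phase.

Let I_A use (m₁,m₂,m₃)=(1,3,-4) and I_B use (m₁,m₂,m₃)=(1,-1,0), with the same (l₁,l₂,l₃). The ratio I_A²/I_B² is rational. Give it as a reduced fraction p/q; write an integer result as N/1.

Same 1,3,4: normalisation and zero-m 3j drop out of the ratio.
A: Δ: 0! 2! 6! / 9! → 1/252; sum: t=0:+1/1440 = 1/1440; 3j²(1 3 4; 1 3 -4) = Δ·Π!·Σ² = 1/9  (sign +1)
B: Δ: 0! 2! 6! / 9! → 1/252; sum: t=0:+1/96 = 1/96; 3j²(1 3 4; 1 -1 0) = Δ·Π!·Σ² = 1/42  (sign +1)
I_A²/I_B² = (1/9)/(1/42) = 14/3

14/3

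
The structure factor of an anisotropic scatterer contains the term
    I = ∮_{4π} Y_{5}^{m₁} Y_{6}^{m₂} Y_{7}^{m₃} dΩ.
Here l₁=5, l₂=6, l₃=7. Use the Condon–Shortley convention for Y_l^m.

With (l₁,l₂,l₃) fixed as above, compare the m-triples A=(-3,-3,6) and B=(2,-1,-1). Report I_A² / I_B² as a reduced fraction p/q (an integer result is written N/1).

10296/12005

l's match ⇒ only the (l;m) 3-j factors differ between A and B.
A: triangle coeff Δ(5,6,7) = 1/174594420; Σ_t [2,3]: t=2:+1/14515200 t=3:−1/29030400 = 1/29030400; (3j)²=12/1615 [(5 6 7; -3 -3 6)], sign=-1
B: triangle coeff Δ(5,6,7) = 1/174594420; Σ_t [0,3]: t=0:+1/622080 t=1:−1/165888 t=2:+1/345600 t=3:−1/6220800 = -7/4147200; (3j)²=2401/277134 [(5 6 7; 2 -1 -1)], sign=-1
I_A²/I_B² = (12/1615)/(2401/277134) = 10296/12005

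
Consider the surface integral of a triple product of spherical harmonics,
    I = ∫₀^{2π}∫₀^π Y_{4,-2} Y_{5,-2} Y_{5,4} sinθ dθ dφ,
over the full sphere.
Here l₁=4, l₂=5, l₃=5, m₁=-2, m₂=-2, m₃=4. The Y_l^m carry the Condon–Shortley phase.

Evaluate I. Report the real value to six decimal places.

m-sum 0 ✓  L=14 even ✓  1≤5≤9 ✓
Π(2lᵢ+1) = 9×11×11 = 1089
triangle coeff Δ(4,5,5) = 1/3153150
Σ_t [0,4]: t=0:+1/69120 t=1:−1/1728 t=2:+1/576 t=3:−1/1728 t=4:+1/69120 = 7/11520
(3j)²=2/143 [(4 5 5; 0 0 0)], sign=-1
Σ_t [2,3]: t=2:+1/11520 t=3:−1/25920 = 1/20736
(3j)²=5/429 [(4 5 5; -2 -2 4)], sign=-1
⇒ 4πI² = 30/169
I = (+1)√(30/169/(4π)) = 0.11885360

0.118854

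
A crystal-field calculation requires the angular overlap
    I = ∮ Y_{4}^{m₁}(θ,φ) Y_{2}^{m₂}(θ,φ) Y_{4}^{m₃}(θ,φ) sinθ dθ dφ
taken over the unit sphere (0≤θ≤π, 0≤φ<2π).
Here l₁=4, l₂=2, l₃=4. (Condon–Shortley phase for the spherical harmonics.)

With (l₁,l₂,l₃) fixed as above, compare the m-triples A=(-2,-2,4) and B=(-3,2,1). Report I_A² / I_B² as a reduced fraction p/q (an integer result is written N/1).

l's match ⇒ only the (l;m) 3-j factors differ between A and B.
A: triangle coeff Δ(4,2,4) = 1/13860; Σ_t [0,0]: t=0:+1/2880 = 1/2880; (3j)²=2/165 [(4 2 4; -2 -2 4)], sign=+1
B: triangle coeff Δ(4,2,4) = 1/13860; Σ_t [2,2]: t=2:+1/480 = 1/480; (3j)²=3/110 [(4 2 4; -3 2 1)], sign=-1
I_A²/I_B² = (2/165)/(3/110) = 4/9

4/9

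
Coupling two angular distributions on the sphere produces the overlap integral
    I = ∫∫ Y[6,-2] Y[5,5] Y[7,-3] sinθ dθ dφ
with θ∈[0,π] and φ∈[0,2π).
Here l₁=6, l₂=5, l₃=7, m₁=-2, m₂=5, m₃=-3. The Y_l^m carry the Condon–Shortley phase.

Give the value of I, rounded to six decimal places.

m-sum 0 ✓  L=18 even ✓  1≤7≤11 ✓
Π(2lᵢ+1) = 13×11×15 = 2145
triangle coeff Δ(6,5,7) = 1/174594420
Σ_t [0,4]: t=0:+1/4147200 t=1:−1/207360 t=2:+1/82944 t=3:−1/207360 t=4:+1/4147200 = 1/345600
(3j)²=420/46189 [(6 5 7; 0 0 0)], sign=-1
Σ_t [4,4]: t=4:+1/9953280 = 1/9953280
(3j)²=2450/138567 [(6 5 7; -2 5 -3)], sign=+1
⇒ 4πI² = 5145000/14919047
I = (-1)√(5145000/14919047/(4π)) = -0.16565983

-0.165660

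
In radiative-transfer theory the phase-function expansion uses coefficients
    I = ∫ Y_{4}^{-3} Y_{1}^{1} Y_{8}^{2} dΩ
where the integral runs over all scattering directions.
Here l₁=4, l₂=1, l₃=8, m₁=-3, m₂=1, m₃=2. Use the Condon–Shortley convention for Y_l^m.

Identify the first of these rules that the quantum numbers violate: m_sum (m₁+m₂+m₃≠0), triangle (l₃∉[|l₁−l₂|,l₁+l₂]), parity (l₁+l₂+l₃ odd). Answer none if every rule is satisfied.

m₁+m₂+m₃ = -3 + 1 + 2 = 0  ✓
triangle: |4−1|=3 ≤ l₃=8 ≤ 4+1=5  ✗
parity: l₁+l₂+l₃ = 13 is odd

triangle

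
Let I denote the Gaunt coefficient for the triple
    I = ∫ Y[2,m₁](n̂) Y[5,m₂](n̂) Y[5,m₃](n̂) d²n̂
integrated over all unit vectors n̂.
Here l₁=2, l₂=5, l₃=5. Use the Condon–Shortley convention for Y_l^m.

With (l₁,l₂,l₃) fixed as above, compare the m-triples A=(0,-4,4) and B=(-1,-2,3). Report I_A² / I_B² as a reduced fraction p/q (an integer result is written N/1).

9/25

l's match ⇒ only the (l;m) 3-j factors differ between A and B.
A: triangle coeff Δ(2,5,5) = 1/38610; Σ_t [0,1]: t=0:+1/20160 t=1:−1/40320 = 1/40320; (3j)²=6/715 [(2 5 5; 0 -4 4)], sign=-1
B: triangle coeff Δ(2,5,5) = 1/38610; Σ_t [1,2]: t=1:−1/2880 t=2:+1/10080 = -1/4032; (3j)²=10/429 [(2 5 5; -1 -2 3)], sign=-1
I_A²/I_B² = (6/715)/(10/429) = 9/25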